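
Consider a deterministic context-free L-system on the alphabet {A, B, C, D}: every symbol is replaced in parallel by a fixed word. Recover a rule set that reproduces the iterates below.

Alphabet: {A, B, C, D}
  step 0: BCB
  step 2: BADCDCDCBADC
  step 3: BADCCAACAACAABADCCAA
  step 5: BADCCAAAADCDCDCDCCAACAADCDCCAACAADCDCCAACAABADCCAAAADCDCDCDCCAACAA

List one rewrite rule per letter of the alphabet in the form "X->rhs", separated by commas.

  step 2 ⇒ step 3: BADCDCDCBADC ⇒ BA·DC·C·AA·C·AA·C·AA·BA·DC·C·AA
    A ↦ DC
    B ↦ BA
    C ↦ AA
    D ↦ C

A->DC, B->BA, C->AA, D->C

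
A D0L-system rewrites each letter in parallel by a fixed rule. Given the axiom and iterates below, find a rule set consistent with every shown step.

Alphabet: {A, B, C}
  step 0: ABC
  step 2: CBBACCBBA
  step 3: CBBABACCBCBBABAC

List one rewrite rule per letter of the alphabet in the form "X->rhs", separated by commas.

  step 2 ⇒ step 3: CBBACCBBA ⇒ CB·BA·BA·C·CB·CB·BA·BA·C
    A ↦ C
    B ↦ BA
    C ↦ CB

A->C, B->BA, C->CB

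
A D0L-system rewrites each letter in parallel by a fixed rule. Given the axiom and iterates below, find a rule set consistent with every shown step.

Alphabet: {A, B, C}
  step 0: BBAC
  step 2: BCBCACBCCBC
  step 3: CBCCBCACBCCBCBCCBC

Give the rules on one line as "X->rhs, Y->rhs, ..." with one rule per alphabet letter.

A->AC, B->C, C->BC

  step 2 ⇒ step 3: BCBCACBCCBC ⇒ C·BC·C·BC·AC·BC·C·BC·BC·C·BC
    A ↦ AC
    B ↦ C
    C ↦ BC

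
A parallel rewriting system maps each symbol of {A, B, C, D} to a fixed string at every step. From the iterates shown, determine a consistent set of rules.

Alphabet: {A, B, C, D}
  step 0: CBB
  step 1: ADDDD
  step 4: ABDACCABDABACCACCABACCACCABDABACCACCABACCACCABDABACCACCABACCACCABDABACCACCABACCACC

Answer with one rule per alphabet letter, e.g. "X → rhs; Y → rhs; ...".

  step 0 ⇒ step 1: CBB ⇒ ADD·D·D
    B ↦ D
    C ↦ ADD
    A ↦ AB  (constrained at step 1)
    D ↦ ACC  (constrained at step 1)

A->AB, B->D, C->ADD, D->ACC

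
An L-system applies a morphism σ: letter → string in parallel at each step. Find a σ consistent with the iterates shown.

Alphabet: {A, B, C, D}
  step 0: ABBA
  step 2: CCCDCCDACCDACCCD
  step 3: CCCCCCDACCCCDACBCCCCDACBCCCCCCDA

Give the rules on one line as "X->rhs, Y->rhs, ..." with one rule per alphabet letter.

A->CB, B->CD, C->CC, D->DA

  step 2 ⇒ step 3: CCCDCCDACCDACCCD ⇒ CC·CC·CC·DA·CC·CC·DA·CB·CC·CC·DA·CB·CC·CC·CC·DA
    A ↦ CB
    C ↦ CC
    D ↦ DA
    B ↦ CD  (constrained at step 0)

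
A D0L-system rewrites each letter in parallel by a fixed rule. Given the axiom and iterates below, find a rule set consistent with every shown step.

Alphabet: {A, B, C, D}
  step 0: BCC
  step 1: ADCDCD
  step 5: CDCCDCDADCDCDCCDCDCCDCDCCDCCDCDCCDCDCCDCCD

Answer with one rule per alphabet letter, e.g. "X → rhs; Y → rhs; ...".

A->CB, B->AD, C->CD, D->C

  step 0 ⇒ step 1: BCC ⇒ AD·CD·CD
    B ↦ AD
    C ↦ CD
    A ↦ CB  (constrained at step 1)
    D ↦ C  (constrained at step 1)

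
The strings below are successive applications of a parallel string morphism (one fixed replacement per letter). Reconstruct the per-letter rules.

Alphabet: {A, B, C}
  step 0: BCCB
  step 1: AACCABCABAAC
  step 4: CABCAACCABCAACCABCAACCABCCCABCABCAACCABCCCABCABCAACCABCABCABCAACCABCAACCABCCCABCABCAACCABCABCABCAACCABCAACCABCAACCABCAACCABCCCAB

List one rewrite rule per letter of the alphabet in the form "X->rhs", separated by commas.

A->C, B->AAC, C->CAB

  step 0 ⇒ step 1: BCCB ⇒ AAC·CAB·CAB·AAC
    B ↦ AAC
    C ↦ CAB
    A ↦ C  (constrained at step 1)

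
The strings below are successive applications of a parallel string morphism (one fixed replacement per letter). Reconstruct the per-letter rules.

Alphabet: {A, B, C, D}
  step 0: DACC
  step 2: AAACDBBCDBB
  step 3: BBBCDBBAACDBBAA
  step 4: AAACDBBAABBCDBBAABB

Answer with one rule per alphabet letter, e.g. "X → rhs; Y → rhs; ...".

  step 3 ⇒ step 4: BBBCDBBAACDBBAA ⇒ A·A·A·CD·BB·A·A·B·B·CD·BB·A·A·B·B
    A ↦ B
    B ↦ A
    C ↦ CD
    D ↦ BB

A->B, B->A, C->CD, D->BB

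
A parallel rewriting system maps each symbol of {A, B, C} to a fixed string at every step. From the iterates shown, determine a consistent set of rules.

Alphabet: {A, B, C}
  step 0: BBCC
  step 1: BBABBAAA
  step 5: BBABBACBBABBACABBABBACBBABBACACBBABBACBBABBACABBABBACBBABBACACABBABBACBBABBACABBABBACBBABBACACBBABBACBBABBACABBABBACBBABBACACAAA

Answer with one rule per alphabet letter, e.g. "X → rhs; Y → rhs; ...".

A->C, B->BBA, C->A

  step 0 ⇒ step 1: BBCC ⇒ BBA·BBA·A·A
    B ↦ BBA
    C ↦ A
    A ↦ C  (constrained at step 1)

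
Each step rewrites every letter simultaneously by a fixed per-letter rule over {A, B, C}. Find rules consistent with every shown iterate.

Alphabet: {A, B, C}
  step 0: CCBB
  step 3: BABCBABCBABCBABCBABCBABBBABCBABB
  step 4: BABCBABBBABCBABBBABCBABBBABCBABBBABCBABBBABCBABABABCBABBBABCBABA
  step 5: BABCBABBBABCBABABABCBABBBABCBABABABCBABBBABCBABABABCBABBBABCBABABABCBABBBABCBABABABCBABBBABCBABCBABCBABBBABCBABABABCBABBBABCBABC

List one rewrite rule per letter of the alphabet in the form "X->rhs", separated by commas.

  step 4 ⇒ step 5: BABCBABBBABCBABBBABCBABBBABCBABBBABCBABBBABCBABABABCBABBBABCBABA ⇒ BA·BC·BA·BB·BA·BC·BA·BA·BA·BC·BA·BB·BA·BC·BA·BA·BA·BC·BA·BB·BA·BC·BA·BA·BA·BC·BA·BB·BA·BC·BA·BA·BA·BC·BA·BB·BA·BC·BA·BA·BA·BC·BA·BB·BA·BC·BA·BC·BA·BC·BA·BB·BA·BC·BA·BA·BA·BC·BA·BB·BA·BC·BA·BC
    A ↦ BC
    B ↦ BA
    C ↦ BB

A->BC, B->BA, C->BB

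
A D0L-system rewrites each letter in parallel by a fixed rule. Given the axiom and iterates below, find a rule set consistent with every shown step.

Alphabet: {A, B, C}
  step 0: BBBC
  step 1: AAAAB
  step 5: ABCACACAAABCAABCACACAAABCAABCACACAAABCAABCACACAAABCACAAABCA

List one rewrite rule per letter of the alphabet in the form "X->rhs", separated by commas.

  step 0 ⇒ step 1: BBBC ⇒ A·A·A·AB
    B ↦ A
    C ↦ AB
    A ↦ CA  (constrained at step 1)

A->CA, B->A, C->AB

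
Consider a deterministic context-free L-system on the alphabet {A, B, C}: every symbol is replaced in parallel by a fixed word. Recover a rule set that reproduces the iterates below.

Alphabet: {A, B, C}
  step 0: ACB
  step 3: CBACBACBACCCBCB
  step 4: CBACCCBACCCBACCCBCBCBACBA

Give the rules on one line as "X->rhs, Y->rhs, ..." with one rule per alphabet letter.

  step 3 ⇒ step 4: CBACBACBACCCBCB ⇒ CB·A·CC·CB·A·CC·CB·A·CC·CB·CB·CB·A·CB·A
    A ↦ CC
    B ↦ A
    C ↦ CB

A->CC, B->A, C->CB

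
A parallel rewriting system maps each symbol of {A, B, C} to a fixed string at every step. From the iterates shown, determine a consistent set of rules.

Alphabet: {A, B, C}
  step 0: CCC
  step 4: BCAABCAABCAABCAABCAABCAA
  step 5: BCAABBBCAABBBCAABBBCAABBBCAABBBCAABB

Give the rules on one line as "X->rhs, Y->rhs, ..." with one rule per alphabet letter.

  step 4 ⇒ step 5: BCAABCAABCAABCAABCAABCAA ⇒ BC·AA·B·B·BC·AA·B·B·BC·AA·B·B·BC·AA·B·B·BC·AA·B·B·BC·AA·B·B
    A ↦ B
    B ↦ BC
    C ↦ AA

A->B, B->BC, C->AA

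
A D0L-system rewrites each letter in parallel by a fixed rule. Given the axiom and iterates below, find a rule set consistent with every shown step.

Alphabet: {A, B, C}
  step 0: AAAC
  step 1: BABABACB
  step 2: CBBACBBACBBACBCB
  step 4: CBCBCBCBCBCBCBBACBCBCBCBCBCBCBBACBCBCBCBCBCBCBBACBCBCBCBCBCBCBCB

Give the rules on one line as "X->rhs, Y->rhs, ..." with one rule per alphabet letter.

A->BA, B->CB, C->CB

  step 1 ⇒ step 2: BABABACB ⇒ CB·BA·CB·BA·CB·BA·CB·CB
    A ↦ BA
    B ↦ CB
    C ↦ CB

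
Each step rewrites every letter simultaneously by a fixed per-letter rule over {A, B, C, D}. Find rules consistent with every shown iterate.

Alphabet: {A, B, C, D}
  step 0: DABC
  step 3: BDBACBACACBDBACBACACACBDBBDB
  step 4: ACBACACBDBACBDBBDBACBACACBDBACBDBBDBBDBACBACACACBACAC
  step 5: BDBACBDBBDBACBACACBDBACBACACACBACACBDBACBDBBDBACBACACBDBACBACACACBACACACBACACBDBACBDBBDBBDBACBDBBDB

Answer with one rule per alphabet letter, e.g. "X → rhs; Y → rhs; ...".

A->B, B->AC, C->DB, D->BAC

  step 4 ⇒ step 5: ACBACACBDBACBDBBDBACBACACBDBACBDBBDBBDBACBACACACBACAC ⇒ B·DB·AC·B·DB·B·DB·AC·BAC·AC·B·DB·AC·BAC·AC·AC·BAC·AC·B·DB·AC·B·DB·B·DB·AC·BAC·AC·B·DB·AC·BAC·AC·AC·BAC·AC·AC·BAC·AC·B·DB·AC·B·DB·B·DB·B·DB·AC·B·DB·B·DB
    A ↦ B
    B ↦ AC
    C ↦ DB
    D ↦ BAC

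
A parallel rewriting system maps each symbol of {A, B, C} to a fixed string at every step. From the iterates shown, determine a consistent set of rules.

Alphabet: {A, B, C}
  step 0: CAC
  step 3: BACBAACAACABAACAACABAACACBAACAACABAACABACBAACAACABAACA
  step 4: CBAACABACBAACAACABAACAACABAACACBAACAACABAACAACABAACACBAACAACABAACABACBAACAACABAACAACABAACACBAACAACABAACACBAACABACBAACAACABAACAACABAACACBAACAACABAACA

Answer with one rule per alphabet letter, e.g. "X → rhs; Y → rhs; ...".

  step 3 ⇒ step 4: BACBAACAACABAACAACABAACACBAACAACABAACABACBAACAACABAACA ⇒ CBA·ACA·BA·CBA·ACA·ACA·BA·ACA·ACA·BA·ACA·CBA·ACA·ACA·BA·ACA·ACA·BA·ACA·CBA·ACA·ACA·BA·ACA·BA·CBA·ACA·ACA·BA·ACA·ACA·BA·ACA·CBA·ACA·ACA·BA·ACA·CBA·ACA·BA·CBA·ACA·ACA·BA·ACA·ACA·BA·ACA·CBA·ACA·ACA·BA·ACA
    A ↦ ACA
    B ↦ CBA
    C ↦ BA

A->ACA, B->CBA, C->BA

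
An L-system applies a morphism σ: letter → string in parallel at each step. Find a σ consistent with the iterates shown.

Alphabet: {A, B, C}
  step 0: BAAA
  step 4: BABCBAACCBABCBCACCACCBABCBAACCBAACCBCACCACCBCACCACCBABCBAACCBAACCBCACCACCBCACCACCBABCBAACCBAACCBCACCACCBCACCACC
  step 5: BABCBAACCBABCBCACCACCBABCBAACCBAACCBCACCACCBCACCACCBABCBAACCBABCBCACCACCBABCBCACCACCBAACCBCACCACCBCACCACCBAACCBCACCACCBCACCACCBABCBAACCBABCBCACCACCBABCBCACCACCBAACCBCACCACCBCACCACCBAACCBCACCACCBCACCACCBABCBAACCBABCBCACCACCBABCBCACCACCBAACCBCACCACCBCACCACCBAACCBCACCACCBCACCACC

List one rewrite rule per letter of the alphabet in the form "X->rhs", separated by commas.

  step 4 ⇒ step 5: BABCBAACCBABCBCACCACCBABCBAACCBAACCBCACCACCBCACCACCBABCBAACCBAACCBCACCACCBCACCACCBABCBAACCBAACCBCACCACCBCACCACC ⇒ BA·BC·BA·ACC·BA·BC·BC·ACC·ACC·BA·BC·BA·ACC·BA·ACC·BC·ACC·ACC·BC·ACC·ACC·BA·BC·BA·ACC·BA·BC·BC·ACC·ACC·BA·BC·BC·ACC·ACC·BA·ACC·BC·ACC·ACC·BC·ACC·ACC·BA·ACC·BC·ACC·ACC·BC·ACC·ACC·BA·BC·BA·ACC·BA·BC·BC·ACC·ACC·BA·BC·BC·ACC·ACC·BA·ACC·BC·ACC·ACC·BC·ACC·ACC·BA·ACC·BC·ACC·ACC·BC·ACC·ACC·BA·BC·BA·ACC·BA·BC·BC·ACC·ACC·BA·BC·BC·ACC·ACC·BA·ACC·BC·ACC·ACC·BC·ACC·ACC·BA·ACC·BC·ACC·ACC·BC·ACC·ACC
    A ↦ BC
    B ↦ BA
    C ↦ ACC

A->BC, B->BA, C->ACC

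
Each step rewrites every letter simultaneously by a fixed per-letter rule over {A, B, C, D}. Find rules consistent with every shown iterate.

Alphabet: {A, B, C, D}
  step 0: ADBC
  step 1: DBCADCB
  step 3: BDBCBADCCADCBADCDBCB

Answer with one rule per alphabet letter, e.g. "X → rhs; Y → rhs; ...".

A->DB, B->ADC, C->B, D->C

  step 0 ⇒ step 1: ADBC ⇒ DB·C·ADC·B
    A ↦ DB
    B ↦ ADC
    C ↦ B
    D ↦ C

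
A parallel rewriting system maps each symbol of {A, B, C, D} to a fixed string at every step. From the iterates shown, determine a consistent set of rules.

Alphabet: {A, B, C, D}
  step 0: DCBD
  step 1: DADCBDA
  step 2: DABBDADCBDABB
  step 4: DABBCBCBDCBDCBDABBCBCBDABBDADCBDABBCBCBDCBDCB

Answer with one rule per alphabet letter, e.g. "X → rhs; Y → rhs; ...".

A->BB, B->CB, C->D, D->DA

  step 1 ⇒ step 2: DADCBDA ⇒ DA·BB·DA·D·CB·DA·BB
    A ↦ BB
    B ↦ CB
    C ↦ D
    D ↦ DA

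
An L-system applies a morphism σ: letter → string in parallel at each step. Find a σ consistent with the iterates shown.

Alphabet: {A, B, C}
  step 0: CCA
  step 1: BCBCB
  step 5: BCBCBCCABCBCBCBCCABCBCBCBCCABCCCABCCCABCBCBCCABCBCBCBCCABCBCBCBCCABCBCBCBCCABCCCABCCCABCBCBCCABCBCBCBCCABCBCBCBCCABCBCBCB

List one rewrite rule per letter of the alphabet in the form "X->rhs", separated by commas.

A->B, B->CCA, C->BC

  step 0 ⇒ step 1: CCA ⇒ BC·BC·B
    A ↦ B
    C ↦ BC
    B ↦ CCA  (constrained at step 1)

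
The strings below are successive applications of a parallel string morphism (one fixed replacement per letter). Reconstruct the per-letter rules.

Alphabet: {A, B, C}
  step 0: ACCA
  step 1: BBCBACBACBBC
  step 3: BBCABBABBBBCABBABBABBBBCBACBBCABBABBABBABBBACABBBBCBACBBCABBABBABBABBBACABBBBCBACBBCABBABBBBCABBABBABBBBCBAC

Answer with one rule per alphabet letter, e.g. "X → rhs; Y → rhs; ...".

A->BBC, B->ABB, C->BAC

  step 0 ⇒ step 1: ACCA ⇒ BBC·BAC·BAC·BBC
    A ↦ BBC
    C ↦ BAC
    B ↦ ABB  (constrained at step 1)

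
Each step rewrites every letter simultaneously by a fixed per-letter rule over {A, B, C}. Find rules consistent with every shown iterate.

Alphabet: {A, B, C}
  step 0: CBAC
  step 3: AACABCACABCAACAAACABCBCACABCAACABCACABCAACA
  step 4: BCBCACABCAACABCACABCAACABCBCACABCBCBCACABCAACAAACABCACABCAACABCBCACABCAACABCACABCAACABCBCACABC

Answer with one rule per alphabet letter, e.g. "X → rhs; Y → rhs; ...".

  step 3 ⇒ step 4: AACABCACABCAACAAACABCBCACABCAACABCACABCAACA ⇒ BC·BC·ACA·BC·A·ACA·BC·ACA·BC·A·ACA·BC·BC·ACA·BC·BC·BC·ACA·BC·A·ACA·A·ACA·BC·ACA·BC·A·ACA·BC·BC·ACA·BC·A·ACA·BC·ACA·BC·A·ACA·BC·BC·ACA·BC
    A ↦ BC
    B ↦ A
    C ↦ ACA

A->BC, B->A, C->ACA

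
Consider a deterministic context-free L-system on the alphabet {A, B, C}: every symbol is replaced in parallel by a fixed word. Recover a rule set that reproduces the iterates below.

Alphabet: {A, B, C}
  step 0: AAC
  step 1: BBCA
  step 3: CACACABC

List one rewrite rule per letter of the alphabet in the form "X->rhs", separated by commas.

  step 0 ⇒ step 1: AAC ⇒ B·B·CA
    A ↦ B
    C ↦ CA
    B ↦ C  (constrained at step 1)

A->B, B->C, C->CA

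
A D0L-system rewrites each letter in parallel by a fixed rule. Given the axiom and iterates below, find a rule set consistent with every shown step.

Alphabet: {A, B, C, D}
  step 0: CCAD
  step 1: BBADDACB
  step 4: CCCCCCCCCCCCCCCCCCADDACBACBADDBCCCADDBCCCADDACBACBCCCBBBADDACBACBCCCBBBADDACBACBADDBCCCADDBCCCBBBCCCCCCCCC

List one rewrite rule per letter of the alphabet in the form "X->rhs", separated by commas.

A->ADD, B->CCC, C->B, D->ACB

  step 0 ⇒ step 1: CCAD ⇒ B·B·ADD·ACB
    A ↦ ADD
    C ↦ B
    D ↦ ACB
    B ↦ CCC  (constrained at step 1)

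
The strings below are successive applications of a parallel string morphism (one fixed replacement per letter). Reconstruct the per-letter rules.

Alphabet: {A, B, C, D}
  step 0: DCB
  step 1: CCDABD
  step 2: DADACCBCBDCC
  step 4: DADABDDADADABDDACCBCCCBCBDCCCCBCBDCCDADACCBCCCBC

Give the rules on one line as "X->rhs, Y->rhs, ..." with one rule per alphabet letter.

  step 1 ⇒ step 2: CCDABD ⇒ DA·DA·CC·BC·BD·CC
    A ↦ BC
    B ↦ BD
    C ↦ DA
    D ↦ CC

A->BC, B->BD, C->DA, D->CC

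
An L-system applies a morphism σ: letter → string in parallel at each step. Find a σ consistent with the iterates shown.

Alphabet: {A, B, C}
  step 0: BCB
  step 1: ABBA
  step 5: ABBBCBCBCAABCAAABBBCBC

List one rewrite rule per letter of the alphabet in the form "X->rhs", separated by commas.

A->BC, B->A, C->BB

  step 0 ⇒ step 1: BCB ⇒ A·BB·A
    B ↦ A
    C ↦ BB
    A ↦ BC  (constrained at step 1)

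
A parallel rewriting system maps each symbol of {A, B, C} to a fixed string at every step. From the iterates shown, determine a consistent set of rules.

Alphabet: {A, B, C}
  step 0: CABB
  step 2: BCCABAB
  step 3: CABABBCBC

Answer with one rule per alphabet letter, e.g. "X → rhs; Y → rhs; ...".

A->B, B->C, C->AB

  step 2 ⇒ step 3: BCCABAB ⇒ C·AB·AB·B·C·B·C
    A ↦ B
    B ↦ C
    C ↦ AB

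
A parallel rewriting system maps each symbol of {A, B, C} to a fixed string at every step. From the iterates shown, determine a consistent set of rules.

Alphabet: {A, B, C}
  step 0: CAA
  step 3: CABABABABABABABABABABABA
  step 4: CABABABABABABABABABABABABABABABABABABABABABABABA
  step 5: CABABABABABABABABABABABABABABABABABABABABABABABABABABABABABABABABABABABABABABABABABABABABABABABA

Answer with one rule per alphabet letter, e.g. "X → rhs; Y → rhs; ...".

  step 4 ⇒ step 5: CABABABABABABABABABABABABABABABABABABABABABABABA ⇒ CA·BA·BA·BA·BA·BA·BA·BA·BA·BA·BA·BA·BA·BA·BA·BA·BA·BA·BA·BA·BA·BA·BA·BA·BA·BA·BA·BA·BA·BA·BA·BA·BA·BA·BA·BA·BA·BA·BA·BA·BA·BA·BA·BA·BA·BA·BA·BA
    A ↦ BA
    B ↦ BA
    C ↦ CA

A->BA, B->BA, C->CA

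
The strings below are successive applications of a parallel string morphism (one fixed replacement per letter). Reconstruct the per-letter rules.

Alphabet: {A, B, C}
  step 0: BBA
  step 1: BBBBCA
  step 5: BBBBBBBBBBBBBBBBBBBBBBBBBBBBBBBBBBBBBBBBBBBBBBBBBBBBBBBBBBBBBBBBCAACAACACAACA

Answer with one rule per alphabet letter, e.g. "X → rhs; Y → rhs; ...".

A->CA, B->BB, C->A

  step 0 ⇒ step 1: BBA ⇒ BB·BB·CA
    A ↦ CA
    B ↦ BB
    C ↦ A  (constrained at step 1)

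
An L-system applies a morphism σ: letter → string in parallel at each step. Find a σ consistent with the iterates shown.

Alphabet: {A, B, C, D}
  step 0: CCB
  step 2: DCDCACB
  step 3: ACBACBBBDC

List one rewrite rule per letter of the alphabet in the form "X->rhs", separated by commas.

  step 2 ⇒ step 3: DCDCACB ⇒ AC·B·AC·B·B·B·DC
    A ↦ B
    B ↦ DC
    C ↦ B
    D ↦ AC

A->B, B->DC, C->B, D->AC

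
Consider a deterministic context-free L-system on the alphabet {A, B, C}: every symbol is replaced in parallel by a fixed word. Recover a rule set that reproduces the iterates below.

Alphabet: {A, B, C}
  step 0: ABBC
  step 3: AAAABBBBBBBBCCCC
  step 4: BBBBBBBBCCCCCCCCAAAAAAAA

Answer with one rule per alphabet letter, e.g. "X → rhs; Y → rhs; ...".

  step 3 ⇒ step 4: AAAABBBBBBBBCCCC ⇒ BB·BB·BB·BB·C·C·C·C·C·C·C·C·AA·AA·AA·AA
    A ↦ BB
    B ↦ C
    C ↦ AA

A->BB, B->C, C->AA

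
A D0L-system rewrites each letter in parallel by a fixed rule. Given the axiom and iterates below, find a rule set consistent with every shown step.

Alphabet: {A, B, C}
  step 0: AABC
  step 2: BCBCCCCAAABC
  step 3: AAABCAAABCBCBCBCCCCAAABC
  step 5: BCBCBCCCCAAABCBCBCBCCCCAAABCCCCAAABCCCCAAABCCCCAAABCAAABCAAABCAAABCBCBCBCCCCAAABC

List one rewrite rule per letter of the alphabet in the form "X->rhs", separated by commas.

  step 2 ⇒ step 3: BCBCCCCAAABC ⇒ AAA·BC·AAA·BC·BC·BC·BC·C·C·C·AAA·BC
    A ↦ C
    B ↦ AAA
    C ↦ BC

A->C, B->AAA, C->BC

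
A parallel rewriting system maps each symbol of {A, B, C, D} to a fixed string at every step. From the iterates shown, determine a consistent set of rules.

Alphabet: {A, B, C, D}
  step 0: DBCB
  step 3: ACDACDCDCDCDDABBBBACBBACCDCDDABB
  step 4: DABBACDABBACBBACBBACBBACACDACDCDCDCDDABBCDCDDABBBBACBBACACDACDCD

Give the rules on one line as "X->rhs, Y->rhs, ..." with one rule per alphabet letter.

  step 3 ⇒ step 4: ACDACDCDCDCDDABBBBACBBACCDCDDABB ⇒ DA·BB·AC·DA·BB·AC·BB·AC·BB·AC·BB·AC·AC·DA·CD·CD·CD·CD·DA·BB·CD·CD·DA·BB·BB·AC·BB·AC·AC·DA·CD·CD
    A ↦ DA
    B ↦ CD
    C ↦ BB
    D ↦ AC

A->DA, B->CD, C->BB, D->AC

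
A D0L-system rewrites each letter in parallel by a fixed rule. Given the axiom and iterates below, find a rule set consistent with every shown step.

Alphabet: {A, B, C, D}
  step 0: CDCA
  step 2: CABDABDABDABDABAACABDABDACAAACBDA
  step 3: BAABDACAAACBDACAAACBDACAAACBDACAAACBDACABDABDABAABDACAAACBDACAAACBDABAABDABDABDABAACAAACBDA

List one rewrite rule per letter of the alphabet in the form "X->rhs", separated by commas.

  step 2 ⇒ step 3: CABDABDABDABDABAACABDABDACAAACBDA ⇒ BAA·BDA·CA·AAC·BDA·CA·AAC·BDA·CA·AAC·BDA·CA·AAC·BDA·CA·BDA·BDA·BAA·BDA·CA·AAC·BDA·CA·AAC·BDA·BAA·BDA·BDA·BDA·BAA·CA·AAC·BDA
    A ↦ BDA
    B ↦ CA
    C ↦ BAA
    D ↦ AAC

A->BDA, B->CA, C->BAA, D->AAC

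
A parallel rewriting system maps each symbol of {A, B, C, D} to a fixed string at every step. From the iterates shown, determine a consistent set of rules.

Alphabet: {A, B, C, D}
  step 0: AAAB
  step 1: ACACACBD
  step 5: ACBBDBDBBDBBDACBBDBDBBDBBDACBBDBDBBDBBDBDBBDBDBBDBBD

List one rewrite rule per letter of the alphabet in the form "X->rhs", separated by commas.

A->AC, B->BD, C->B, D->B

  step 0 ⇒ step 1: AAAB ⇒ AC·AC·AC·BD
    A ↦ AC
    B ↦ BD
    C ↦ B  (constrained at step 1)
    D ↦ B  (constrained at step 1)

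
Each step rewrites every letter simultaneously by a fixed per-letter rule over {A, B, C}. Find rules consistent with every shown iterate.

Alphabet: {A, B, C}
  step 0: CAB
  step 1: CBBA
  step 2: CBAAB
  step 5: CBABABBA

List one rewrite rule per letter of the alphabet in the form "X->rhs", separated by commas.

  step 1 ⇒ step 2: CBBA ⇒ CB·A·A·B
    A ↦ B
    B ↦ A
    C ↦ CB

A->B, B->A, C->CB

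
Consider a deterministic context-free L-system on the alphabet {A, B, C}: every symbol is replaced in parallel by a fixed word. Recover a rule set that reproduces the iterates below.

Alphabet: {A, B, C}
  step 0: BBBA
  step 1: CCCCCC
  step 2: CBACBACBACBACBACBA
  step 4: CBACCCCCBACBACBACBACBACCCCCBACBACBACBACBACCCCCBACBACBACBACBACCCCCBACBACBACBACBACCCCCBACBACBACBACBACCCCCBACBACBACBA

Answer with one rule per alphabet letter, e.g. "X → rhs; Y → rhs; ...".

A->CCC, B->C, C->CBA

  step 1 ⇒ step 2: CCCCCC ⇒ CBA·CBA·CBA·CBA·CBA·CBA
    C ↦ CBA
  step 0 ⇒ step 1: BBBA ⇒ C·C·C·CCC
    A ↦ CCC
  step 0 ⇒ step 1: BBBA ⇒ C·C·C·CCC
    B ↦ C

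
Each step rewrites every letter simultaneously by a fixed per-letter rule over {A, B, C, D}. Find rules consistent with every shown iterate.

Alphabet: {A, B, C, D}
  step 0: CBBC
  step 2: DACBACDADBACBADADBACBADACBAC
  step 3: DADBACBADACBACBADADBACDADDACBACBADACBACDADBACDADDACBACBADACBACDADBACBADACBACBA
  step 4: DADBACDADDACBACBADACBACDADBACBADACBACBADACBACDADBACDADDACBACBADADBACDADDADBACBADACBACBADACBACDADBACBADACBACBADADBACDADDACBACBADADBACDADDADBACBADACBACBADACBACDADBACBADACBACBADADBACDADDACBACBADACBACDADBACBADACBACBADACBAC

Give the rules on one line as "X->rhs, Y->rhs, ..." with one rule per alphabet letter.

A->BAC, B->DAC, C->BA, D->DAD

  step 3 ⇒ step 4: DADBACBADACBACBADADBACDADDACBACBADACBACDADBACDADDACBACBADACBACDADBACBADACBACBA ⇒ DAD·BAC·DAD·DAC·BAC·BA·DAC·BAC·DAD·BAC·BA·DAC·BAC·BA·DAC·BAC·DAD·BAC·DAD·DAC·BAC·BA·DAD·BAC·DAD·DAD·BAC·BA·DAC·BAC·BA·DAC·BAC·DAD·BAC·BA·DAC·BAC·BA·DAD·BAC·DAD·DAC·BAC·BA·DAD·BAC·DAD·DAD·BAC·BA·DAC·BAC·BA·DAC·BAC·DAD·BAC·BA·DAC·BAC·BA·DAD·BAC·DAD·DAC·BAC·BA·DAC·BAC·DAD·BAC·BA·DAC·BAC·BA·DAC·BAC
    A ↦ BAC
    B ↦ DAC
    C ↦ BA
    D ↦ DAD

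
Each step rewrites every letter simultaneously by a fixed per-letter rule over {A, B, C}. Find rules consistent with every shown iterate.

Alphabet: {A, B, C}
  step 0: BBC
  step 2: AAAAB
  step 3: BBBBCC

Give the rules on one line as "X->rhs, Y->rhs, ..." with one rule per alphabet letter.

A->B, B->CC, C->A

  step 2 ⇒ step 3: AAAAB ⇒ B·B·B·B·CC
    A ↦ B
    B ↦ CC
    C ↦ A  (constrained at step 0)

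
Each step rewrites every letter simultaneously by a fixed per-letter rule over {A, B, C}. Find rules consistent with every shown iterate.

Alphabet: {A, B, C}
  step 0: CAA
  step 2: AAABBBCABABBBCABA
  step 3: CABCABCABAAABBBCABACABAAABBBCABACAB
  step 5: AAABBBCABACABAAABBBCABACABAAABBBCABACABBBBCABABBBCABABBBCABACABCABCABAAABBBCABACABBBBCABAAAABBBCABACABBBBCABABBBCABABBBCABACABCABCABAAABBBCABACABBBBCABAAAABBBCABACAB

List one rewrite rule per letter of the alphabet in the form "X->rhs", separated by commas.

A->CAB, B->A, C->BBB

  step 2 ⇒ step 3: AAABBBCABABBBCABA ⇒ CAB·CAB·CAB·A·A·A·BBB·CAB·A·CAB·A·A·A·BBB·CAB·A·CAB
    A ↦ CAB
    B ↦ A
    C ↦ BBB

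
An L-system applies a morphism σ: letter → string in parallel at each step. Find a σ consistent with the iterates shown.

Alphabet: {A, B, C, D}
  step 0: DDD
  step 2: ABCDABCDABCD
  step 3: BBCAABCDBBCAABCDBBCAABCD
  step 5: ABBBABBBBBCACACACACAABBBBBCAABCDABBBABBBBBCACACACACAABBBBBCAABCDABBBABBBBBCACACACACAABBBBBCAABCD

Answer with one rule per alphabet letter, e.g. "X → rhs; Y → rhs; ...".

  step 2 ⇒ step 3: ABCDABCDABCD ⇒ BB·CA·AB·CD·BB·CA·AB·CD·BB·CA·AB·CD
    A ↦ BB
    B ↦ CA
    C ↦ AB
    D ↦ CD

A->BB, B->CA, C->AB, D->CD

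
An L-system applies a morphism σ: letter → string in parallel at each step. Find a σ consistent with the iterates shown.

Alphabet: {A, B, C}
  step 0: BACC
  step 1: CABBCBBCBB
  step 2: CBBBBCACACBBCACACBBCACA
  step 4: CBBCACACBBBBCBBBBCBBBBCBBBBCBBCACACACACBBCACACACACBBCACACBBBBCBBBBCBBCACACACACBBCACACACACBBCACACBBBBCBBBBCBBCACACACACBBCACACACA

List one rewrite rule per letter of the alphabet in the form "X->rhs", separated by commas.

  step 1 ⇒ step 2: CABBCBBCBB ⇒ CBB·BB·CA·CA·CBB·CA·CA·CBB·CA·CA
    A ↦ BB
    B ↦ CA
    C ↦ CBB

A->BB, B->CA, C->CBB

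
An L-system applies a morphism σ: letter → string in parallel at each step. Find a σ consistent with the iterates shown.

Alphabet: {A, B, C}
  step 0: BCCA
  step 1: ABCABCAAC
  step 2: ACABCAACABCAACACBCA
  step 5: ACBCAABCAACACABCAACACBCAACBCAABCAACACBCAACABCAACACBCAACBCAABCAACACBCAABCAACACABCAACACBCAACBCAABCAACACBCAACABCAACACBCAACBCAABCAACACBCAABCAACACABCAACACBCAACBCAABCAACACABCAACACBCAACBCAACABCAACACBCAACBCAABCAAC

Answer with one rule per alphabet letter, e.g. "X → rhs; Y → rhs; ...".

  step 1 ⇒ step 2: ABCABCAAC ⇒ AC·A·BCA·AC·A·BCA·AC·AC·BCA
    A ↦ AC
    B ↦ A
    C ↦ BCA

A->AC, B->A, C->BCA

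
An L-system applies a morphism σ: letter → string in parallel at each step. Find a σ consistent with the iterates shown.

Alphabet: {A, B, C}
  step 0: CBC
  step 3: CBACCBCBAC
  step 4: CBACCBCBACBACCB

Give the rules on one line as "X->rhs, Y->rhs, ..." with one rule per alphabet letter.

A->C, B->A, C->CB

  step 3 ⇒ step 4: CBACCBCBAC ⇒ CB·A·C·CB·CB·A·CB·A·C·CB
    A ↦ C
    B ↦ A
    C ↦ CB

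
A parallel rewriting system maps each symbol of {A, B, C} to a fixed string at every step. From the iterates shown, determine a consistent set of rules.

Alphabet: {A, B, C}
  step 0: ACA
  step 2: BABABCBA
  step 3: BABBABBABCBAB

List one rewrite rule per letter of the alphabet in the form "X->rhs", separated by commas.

A->B, B->BA, C->BC

  step 2 ⇒ step 3: BABABCBA ⇒ BA·B·BA·B·BA·BC·BA·B
    A ↦ B
    B ↦ BA
    C ↦ BC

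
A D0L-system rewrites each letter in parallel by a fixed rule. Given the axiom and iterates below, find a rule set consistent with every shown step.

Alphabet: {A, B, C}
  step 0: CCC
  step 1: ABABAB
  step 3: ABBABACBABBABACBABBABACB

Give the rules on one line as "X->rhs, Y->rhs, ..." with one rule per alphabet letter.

  step 0 ⇒ step 1: CCC ⇒ AB·AB·AB
    C ↦ AB
    A ↦ CB  (constrained at step 1)
    B ↦ BA  (constrained at step 1)

A->CB, B->BA, C->AB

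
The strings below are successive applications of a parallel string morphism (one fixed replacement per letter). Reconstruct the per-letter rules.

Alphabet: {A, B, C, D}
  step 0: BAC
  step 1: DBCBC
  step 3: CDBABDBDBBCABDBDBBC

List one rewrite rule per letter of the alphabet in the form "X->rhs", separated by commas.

A->C, B->DB, C->BC, D->AB

  step 0 ⇒ step 1: BAC ⇒ DB·C·BC
    A ↦ C
    B ↦ DB
    C ↦ BC
    D ↦ AB  (constrained at step 1)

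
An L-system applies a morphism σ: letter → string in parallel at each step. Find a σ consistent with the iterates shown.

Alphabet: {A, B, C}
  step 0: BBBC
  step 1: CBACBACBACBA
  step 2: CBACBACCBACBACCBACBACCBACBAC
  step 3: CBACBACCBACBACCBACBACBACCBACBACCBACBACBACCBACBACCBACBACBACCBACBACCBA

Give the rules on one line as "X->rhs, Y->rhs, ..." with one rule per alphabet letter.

  step 2 ⇒ step 3: CBACBACCBACBACCBACBACCBACBAC ⇒ CBA·CBA·C·CBA·CBA·C·CBA·CBA·CBA·C·CBA·CBA·C·CBA·CBA·CBA·C·CBA·CBA·C·CBA·CBA·CBA·C·CBA·CBA·C·CBA
    A ↦ C
    B ↦ CBA
    C ↦ CBA

A->C, B->CBA, C->CBA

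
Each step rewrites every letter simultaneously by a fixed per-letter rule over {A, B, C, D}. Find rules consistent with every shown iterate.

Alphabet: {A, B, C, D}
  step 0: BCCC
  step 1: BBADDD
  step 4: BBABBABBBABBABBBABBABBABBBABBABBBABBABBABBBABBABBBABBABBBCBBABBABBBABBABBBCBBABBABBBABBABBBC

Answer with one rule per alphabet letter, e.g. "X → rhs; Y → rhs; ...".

  step 0 ⇒ step 1: BCCC ⇒ BBA·D·D·D
    B ↦ BBA
    C ↦ D
    A ↦ B  (constrained at step 1)
    D ↦ BBC  (constrained at step 1)

A->B, B->BBA, C->D, D->BBC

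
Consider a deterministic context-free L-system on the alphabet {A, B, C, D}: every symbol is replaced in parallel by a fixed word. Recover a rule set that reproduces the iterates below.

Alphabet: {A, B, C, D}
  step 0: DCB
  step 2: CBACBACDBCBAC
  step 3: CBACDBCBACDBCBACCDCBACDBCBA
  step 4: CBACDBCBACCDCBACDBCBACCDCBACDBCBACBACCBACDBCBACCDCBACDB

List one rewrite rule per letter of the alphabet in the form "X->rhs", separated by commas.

  step 3 ⇒ step 4: CBACDBCBACDBCBACCDCBACDBCBA ⇒ CBA·CD·B·CBA·C·CD·CBA·CD·B·CBA·C·CD·CBA·CD·B·CBA·CBA·C·CBA·CD·B·CBA·C·CD·CBA·CD·B
    A ↦ B
    B ↦ CD
    C ↦ CBA
    D ↦ C

A->B, B->CD, C->CBA, D->C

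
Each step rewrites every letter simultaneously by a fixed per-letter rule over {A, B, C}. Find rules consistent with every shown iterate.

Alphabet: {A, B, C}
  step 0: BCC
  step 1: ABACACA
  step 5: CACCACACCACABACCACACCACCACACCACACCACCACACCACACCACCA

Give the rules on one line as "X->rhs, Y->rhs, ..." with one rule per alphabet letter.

A->C, B->ABA, C->CA

  step 0 ⇒ step 1: BCC ⇒ ABA·CA·CA
    B ↦ ABA
    C ↦ CA
    A ↦ C  (constrained at step 1)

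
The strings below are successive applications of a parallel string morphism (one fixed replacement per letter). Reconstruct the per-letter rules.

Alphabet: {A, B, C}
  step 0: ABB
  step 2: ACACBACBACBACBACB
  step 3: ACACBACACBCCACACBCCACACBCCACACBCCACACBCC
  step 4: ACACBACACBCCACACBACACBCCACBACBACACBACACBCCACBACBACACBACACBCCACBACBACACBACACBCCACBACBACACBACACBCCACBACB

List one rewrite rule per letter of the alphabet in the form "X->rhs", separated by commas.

  step 3 ⇒ step 4: ACACBACACBCCACACBCCACACBCCACACBCCACACBCC ⇒ AC·ACB·AC·ACB·CC·AC·ACB·AC·ACB·CC·ACB·ACB·AC·ACB·AC·ACB·CC·ACB·ACB·AC·ACB·AC·ACB·CC·ACB·ACB·AC·ACB·AC·ACB·CC·ACB·ACB·AC·ACB·AC·ACB·CC·ACB·ACB
    A ↦ AC
    B ↦ CC
    C ↦ ACB

A->AC, B->CC, C->ACB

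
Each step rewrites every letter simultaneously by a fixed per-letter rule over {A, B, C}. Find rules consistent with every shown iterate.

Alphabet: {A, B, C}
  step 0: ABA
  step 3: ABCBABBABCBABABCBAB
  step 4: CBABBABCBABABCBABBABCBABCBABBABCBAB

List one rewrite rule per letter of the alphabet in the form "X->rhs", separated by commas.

A->CB, B->AB, C->B

  step 3 ⇒ step 4: ABCBABBABCBABABCBAB ⇒ CB·AB·B·AB·CB·AB·AB·CB·AB·B·AB·CB·AB·CB·AB·B·AB·CB·AB
    A ↦ CB
    B ↦ AB
    C ↦ B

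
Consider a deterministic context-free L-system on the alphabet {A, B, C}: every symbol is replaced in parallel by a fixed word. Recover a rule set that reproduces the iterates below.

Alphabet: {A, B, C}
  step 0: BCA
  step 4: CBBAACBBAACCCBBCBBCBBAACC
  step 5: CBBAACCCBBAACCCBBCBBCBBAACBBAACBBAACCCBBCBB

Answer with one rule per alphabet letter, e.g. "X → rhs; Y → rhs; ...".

A->C, B->A, C->CBB

  step 4 ⇒ step 5: CBBAACBBAACCCBBCBBCBBAACC ⇒ CBB·A·A·C·C·CBB·A·A·C·C·CBB·CBB·CBB·A·A·CBB·A·A·CBB·A·A·C·C·CBB·CBB
    A ↦ C
    B ↦ A
    C ↦ CBB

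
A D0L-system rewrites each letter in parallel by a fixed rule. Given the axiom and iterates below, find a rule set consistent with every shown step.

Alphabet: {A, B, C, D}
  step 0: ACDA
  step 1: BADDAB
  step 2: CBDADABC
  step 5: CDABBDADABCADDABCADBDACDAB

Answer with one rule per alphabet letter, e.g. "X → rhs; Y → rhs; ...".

A->B, B->C, C->AD, D->DA

  step 1 ⇒ step 2: BADDAB ⇒ C·B·DA·DA·B·C
    A ↦ B
    B ↦ C
    D ↦ DA
  step 0 ⇒ step 1: ACDA ⇒ B·AD·DA·B
    C ↦ AD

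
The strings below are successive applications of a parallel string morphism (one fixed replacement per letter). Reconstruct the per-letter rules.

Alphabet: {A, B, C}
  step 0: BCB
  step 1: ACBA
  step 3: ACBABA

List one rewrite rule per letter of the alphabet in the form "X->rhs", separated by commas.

A->B, B->A, C->CB

  step 0 ⇒ step 1: BCB ⇒ A·CB·A
    B ↦ A
    C ↦ CB
    A ↦ B  (constrained at step 1)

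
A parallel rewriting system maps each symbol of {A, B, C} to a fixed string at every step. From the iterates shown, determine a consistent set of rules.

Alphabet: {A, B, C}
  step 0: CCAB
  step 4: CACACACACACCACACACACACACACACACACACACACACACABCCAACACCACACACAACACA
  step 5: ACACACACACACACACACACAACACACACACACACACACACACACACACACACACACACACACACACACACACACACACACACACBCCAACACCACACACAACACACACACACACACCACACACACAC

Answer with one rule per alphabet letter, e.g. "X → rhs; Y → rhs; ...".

A->CAC, B->BCC, C->A

  step 4 ⇒ step 5: CACACACACACCACACACACACACACACACACACACACACACABCCAACACCACACACAACACA ⇒ A·CAC·A·CAC·A·CAC·A·CAC·A·CAC·A·A·CAC·A·CAC·A·CAC·A·CAC·A·CAC·A·CAC·A·CAC·A·CAC·A·CAC·A·CAC·A·CAC·A·CAC·A·CAC·A·CAC·A·CAC·A·CAC·BCC·A·A·CAC·CAC·A·CAC·A·A·CAC·A·CAC·A·CAC·A·CAC·CAC·A·CAC·A·CAC
    A ↦ CAC
    B ↦ BCC
    C ↦ A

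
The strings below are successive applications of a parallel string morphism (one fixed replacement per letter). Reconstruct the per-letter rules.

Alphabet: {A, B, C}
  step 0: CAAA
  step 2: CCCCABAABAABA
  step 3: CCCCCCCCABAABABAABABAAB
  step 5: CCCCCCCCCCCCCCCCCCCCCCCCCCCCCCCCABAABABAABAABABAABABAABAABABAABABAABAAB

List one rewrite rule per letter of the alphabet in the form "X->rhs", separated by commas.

A->AB, B->A, C->CC

  step 2 ⇒ step 3: CCCCABAABAABA ⇒ CC·CC·CC·CC·AB·A·AB·AB·A·AB·AB·A·AB
    A ↦ AB
    B ↦ A
    C ↦ CC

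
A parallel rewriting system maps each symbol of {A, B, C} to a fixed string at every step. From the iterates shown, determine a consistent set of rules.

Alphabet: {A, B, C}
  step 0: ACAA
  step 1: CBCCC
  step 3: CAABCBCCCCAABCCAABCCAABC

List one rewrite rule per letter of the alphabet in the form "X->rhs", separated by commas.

A->C, B->CAA, C->BC

  step 0 ⇒ step 1: ACAA ⇒ C·BC·C·C
    A ↦ C
    C ↦ BC
    B ↦ CAA  (constrained at step 1)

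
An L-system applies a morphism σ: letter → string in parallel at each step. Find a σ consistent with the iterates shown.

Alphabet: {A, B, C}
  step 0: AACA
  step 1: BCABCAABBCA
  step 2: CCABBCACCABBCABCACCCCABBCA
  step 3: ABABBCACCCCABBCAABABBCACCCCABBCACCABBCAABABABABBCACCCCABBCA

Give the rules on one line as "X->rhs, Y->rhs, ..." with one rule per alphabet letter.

A->BCA, B->CC, C->AB

  step 2 ⇒ step 3: CCABBCACCABBCABCACCCCABBCA ⇒ AB·AB·BCA·CC·CC·AB·BCA·AB·AB·BCA·CC·CC·AB·BCA·CC·AB·BCA·AB·AB·AB·AB·BCA·CC·CC·AB·BCA
    A ↦ BCA
    B ↦ CC
    C ↦ AB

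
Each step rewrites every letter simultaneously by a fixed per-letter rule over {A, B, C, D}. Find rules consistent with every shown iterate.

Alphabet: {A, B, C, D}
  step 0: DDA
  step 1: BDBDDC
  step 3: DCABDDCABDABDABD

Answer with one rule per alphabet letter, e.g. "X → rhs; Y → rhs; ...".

  step 0 ⇒ step 1: DDA ⇒ BD·BD·DC
    A ↦ DC
    D ↦ BD
    B ↦ A  (constrained at step 1)
    C ↦ BD  (constrained at step 1)

A->DC, B->A, C->BD, D->BD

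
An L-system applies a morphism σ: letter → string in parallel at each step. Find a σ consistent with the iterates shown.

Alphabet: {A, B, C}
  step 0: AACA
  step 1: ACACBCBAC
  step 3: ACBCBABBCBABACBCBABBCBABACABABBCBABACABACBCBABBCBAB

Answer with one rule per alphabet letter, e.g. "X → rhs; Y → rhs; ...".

A->AC, B->AB, C->BCB

  step 0 ⇒ step 1: AACA ⇒ AC·AC·BCB·AC
    A ↦ AC
    C ↦ BCB
    B ↦ AB  (constrained at step 1)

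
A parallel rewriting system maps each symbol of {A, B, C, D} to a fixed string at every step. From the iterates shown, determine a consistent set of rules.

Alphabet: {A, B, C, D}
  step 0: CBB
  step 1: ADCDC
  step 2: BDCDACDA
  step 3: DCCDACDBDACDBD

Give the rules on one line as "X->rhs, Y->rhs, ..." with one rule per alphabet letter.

A->BD, B->DC, C->A, D->CD

  step 2 ⇒ step 3: BDCDACDA ⇒ DC·CD·A·CD·BD·A·CD·BD
    A ↦ BD
    B ↦ DC
    C ↦ A
    D ↦ CD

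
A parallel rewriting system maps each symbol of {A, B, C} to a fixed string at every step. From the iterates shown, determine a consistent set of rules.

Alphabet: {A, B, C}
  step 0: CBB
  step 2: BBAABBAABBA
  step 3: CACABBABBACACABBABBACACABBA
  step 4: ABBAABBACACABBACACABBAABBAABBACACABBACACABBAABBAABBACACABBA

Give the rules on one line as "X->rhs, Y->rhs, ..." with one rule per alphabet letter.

A->BBA, B->CA, C->A

  step 3 ⇒ step 4: CACABBABBACACABBABBACACABBA ⇒ A·BBA·A·BBA·CA·CA·BBA·CA·CA·BBA·A·BBA·A·BBA·CA·CA·BBA·CA·CA·BBA·A·BBA·A·BBA·CA·CA·BBA
    A ↦ BBA
    B ↦ CA
    C ↦ A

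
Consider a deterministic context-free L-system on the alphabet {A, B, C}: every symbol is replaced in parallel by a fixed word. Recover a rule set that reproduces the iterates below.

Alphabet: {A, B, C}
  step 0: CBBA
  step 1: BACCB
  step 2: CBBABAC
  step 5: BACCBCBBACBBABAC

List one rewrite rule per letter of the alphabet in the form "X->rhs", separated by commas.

  step 1 ⇒ step 2: BACCB ⇒ C·B·BA·BA·C
    A ↦ B
    B ↦ C
    C ↦ BA

A->B, B->C, C->BA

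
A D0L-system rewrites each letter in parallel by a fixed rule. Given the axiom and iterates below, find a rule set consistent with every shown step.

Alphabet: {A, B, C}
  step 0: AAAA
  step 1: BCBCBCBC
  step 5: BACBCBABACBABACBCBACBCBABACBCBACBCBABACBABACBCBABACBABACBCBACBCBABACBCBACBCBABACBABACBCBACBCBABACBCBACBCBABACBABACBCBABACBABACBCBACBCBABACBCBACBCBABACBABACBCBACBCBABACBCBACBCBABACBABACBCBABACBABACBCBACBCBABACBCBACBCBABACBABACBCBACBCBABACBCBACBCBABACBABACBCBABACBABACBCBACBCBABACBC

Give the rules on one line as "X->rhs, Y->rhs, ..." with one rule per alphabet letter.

A->BC, B->BAC, C->BA

  step 0 ⇒ step 1: AAAA ⇒ BC·BC·BC·BC
    A ↦ BC
    B ↦ BAC  (constrained at step 1)
    C ↦ BA  (constrained at step 1)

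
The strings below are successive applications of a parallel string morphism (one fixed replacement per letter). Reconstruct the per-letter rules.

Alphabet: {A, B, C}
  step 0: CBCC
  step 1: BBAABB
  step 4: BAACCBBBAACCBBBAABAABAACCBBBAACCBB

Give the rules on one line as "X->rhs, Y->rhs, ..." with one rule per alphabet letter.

  step 0 ⇒ step 1: CBCC ⇒ B·BAA·B·B
    B ↦ BAA
    C ↦ B
    A ↦ C  (constrained at step 1)

A->C, B->BAA, C->B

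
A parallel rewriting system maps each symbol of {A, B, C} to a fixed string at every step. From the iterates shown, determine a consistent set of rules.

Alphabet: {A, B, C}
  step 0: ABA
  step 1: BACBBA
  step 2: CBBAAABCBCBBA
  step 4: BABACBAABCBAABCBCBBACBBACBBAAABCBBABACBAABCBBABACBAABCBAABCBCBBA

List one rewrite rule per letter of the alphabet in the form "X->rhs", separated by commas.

  step 1 ⇒ step 2: BACBBA ⇒ CB·BA·AAB·CB·CB·BA
    A ↦ BA
    B ↦ CB
    C ↦ AAB

A->BA, B->CB, C->AAB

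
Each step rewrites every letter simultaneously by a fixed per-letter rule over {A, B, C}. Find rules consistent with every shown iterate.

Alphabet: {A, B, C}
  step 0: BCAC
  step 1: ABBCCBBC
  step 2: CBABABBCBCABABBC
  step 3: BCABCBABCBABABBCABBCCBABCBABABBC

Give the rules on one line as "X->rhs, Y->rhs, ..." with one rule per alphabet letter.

  step 2 ⇒ step 3: CBABABBCBCABABBC ⇒ BC·AB·CB·AB·CB·AB·AB·BC·AB·BC·CB·AB·CB·AB·AB·BC
    A ↦ CB
    B ↦ AB
    C ↦ BC

A->CB, B->AB, C->BC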